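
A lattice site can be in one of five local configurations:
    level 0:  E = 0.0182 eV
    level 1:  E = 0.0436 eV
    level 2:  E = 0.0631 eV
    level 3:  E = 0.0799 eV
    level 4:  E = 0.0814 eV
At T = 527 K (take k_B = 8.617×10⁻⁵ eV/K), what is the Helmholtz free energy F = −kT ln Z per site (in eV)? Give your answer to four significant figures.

-0.02248 eV

k_BT = 8.617×10⁻⁵ × 527 K = 0.0454116 eV.
Eᵢ/kT = 0.400779, 0.960107, 1.38951, 1.75946, 1.79249.
Z = Σ e^(−Eᵢ/kT) = e^(−0.400779) + e^(−0.960107) + e^(−1.38951) + e^(−1.75946) + e^(−1.79249) = 0.669798 + 0.382852 + 0.249197 + 0.172138 + 0.166545 = 1.64053.
F = −kT ln Z = −0.0454116 × ln(1.64053) = −0.0454116 × 0.495019 = -0.02248 eV.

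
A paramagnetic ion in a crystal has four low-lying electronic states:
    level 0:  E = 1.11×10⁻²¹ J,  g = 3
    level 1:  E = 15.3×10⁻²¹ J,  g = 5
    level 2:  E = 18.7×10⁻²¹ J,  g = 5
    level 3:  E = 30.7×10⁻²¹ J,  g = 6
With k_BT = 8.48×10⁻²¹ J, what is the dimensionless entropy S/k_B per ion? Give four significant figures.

Eᵢ/kT = 0.130896, 1.80425, 2.20519, 3.62028.
Z = Σ gᵢe^(−Eᵢ/kT) = 3·e^(−0.130896) + 5·e^(−1.80425) + 5·e^(−2.20519) + 6·e^(−3.62028) = 2.63193 + 0.822989 + 0.551148 + 0.160651 = 4.16672.
⟨E⟩ = Σ EᵢPᵢ = 7.38030 ×10⁻²¹ J.
S/k_B = ln Z + ⟨E⟩/kT = ln(4.16672) + 7.38030/8.48 = 1.42713 + 0.870318 = 2.297.

2.297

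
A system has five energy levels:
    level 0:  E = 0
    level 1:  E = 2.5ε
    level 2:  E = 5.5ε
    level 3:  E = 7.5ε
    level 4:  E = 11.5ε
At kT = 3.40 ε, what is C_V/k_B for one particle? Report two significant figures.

0.61

Eᵢ/kT = 0, 0.7353, 1.618, 2.206, 3.382.
Z = Σ e^(−Eᵢ/kT) = e^(−0) + e^(−0.7353) + e^(−1.618) + e^(−2.206) + e^(−3.382) = 1.000 + 0.4794 + 0.1983 + 0.1101 + 0.03398 = 1.822.
⟨E⟩ = 1.924 ε, ⟨E²⟩ = 10.80 ε².
C_V/k_B = (⟨E²⟩ − ⟨E⟩²)/(kT)² = (10.80 − 3.702)/11.56 = 0.61.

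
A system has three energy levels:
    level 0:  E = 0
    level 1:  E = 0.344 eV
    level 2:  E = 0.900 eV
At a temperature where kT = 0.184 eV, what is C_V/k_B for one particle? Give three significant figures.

Eᵢ/kT = 0, 1.8696, 4.8913.
Z = Σ e^(−Eᵢ/kT) = e^(−0) + e^(−1.8696) + e^(−4.8913) = 1.0000 + 0.15419 + 0.0075117 = 1.1617.
⟨E⟩ = 0.051478 eV, ⟨E²⟩ = 0.020944 eV².
C_V/k_B = (⟨E²⟩ − ⟨E⟩²)/(kT)² = (0.020944 − 0.0026500)/0.033856 = 0.540.

0.540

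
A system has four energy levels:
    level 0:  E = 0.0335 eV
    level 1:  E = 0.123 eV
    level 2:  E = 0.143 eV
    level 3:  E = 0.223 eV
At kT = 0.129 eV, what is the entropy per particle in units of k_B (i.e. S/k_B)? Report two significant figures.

Eᵢ/kT = 0.2597, 0.9535, 1.109, 1.729.
Z = Σ e^(−Eᵢ/kT) = e^(−0.2597) + e^(−0.9535) + e^(−1.109) + e^(−1.729) = 0.7713 + 0.3854 + 0.3299 + 0.1775 = 1.664.
⟨E⟩ = Σ EᵢPᵢ = 0.09615 eV.
S/k_B = ln Z + ⟨E⟩/kT = ln(1.664) + 0.09615/0.129 = 0.5092 + 0.7453 = 1.3.

1.3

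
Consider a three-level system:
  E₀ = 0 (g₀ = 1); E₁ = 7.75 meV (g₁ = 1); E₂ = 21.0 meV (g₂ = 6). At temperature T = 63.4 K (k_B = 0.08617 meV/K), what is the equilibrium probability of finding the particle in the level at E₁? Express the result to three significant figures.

k_BT = 0.08617 × 63.4 K = 5.4632 meV.
Eᵢ/kT = 0, 1.4186, 3.8439.
Z = Σ gᵢe^(−Eᵢ/kT) = 1·e^(−0) + 1·e^(−1.4186) + 6·e^(−3.8439) = 1.0000 + 0.24205 + 0.12846 = 1.3705.
P₁ = g₁ e^(−E₁/kT) / Z = 0.24205/1.3705 = 0.177.

0.177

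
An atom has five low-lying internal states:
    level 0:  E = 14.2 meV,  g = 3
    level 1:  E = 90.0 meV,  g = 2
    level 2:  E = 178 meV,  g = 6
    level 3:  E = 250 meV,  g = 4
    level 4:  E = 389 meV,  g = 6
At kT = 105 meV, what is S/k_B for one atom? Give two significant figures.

2.5

Eᵢ/kT = 0.1352, 0.8571, 1.695, 2.381, 3.705.
Z = Σ gᵢe^(−Eᵢ/kT) = 3·e^(−0.1352) + 2·e^(−0.8571) + 6·e^(−1.695) + 4·e^(−2.381) + 6·e^(−3.705) = 2.621 + 0.8488 + 1.102 + 0.3698 + 0.1476 = 5.089.
⟨E⟩ = Σ EᵢPᵢ = 90.32 meV.
S/k_B = ln Z + ⟨E⟩/kT = ln(5.089) + 90.32/105 = 1.627 + 0.8602 = 2.5.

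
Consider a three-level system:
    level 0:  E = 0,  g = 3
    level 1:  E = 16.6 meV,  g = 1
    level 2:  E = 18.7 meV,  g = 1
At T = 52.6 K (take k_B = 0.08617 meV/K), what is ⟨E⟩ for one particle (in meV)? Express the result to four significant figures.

k_BT = 0.08617 × 52.6 K = 4.53254 meV.
Eᵢ/kT = 0, 3.66241, 4.12572.
Z = Σ gᵢe^(−Eᵢ/kT) = 3·e^(−0) + 1·e^(−3.66241) + 1·e^(−4.12572) = 3.00000 + 0.0256706 + 0.0161519 = 3.04182.
⟨E⟩ = Σ Eᵢ gᵢe^(−Eᵢ/kT) / Z = (0·3.00000 + 16.6·0.0256706 + 18.7·0.0161519) / 3.04182 = 0.2394 meV.

0.2394 meV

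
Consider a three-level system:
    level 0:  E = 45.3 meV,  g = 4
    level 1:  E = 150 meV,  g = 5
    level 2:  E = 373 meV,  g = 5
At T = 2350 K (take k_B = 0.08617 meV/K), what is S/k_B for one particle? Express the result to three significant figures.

2.47

k_BT = 0.08617 × 2350 K = 202.50 meV.
Eᵢ/kT = 0.22370, 0.74074, 1.8420.
Z = Σ gᵢe^(−Eᵢ/kT) = 4·e^(−0.22370) + 5·e^(−0.74074) + 5·e^(−1.8420) = 3.1982 + 2.3838 + 0.79250 = 6.3745.
⟨E⟩ = Σ EᵢPᵢ = 125.19 meV.
S/k_B = ln Z + ⟨E⟩/kT = ln(6.3745) + 125.19/202.50 = 1.8523 + 0.61822 = 2.47.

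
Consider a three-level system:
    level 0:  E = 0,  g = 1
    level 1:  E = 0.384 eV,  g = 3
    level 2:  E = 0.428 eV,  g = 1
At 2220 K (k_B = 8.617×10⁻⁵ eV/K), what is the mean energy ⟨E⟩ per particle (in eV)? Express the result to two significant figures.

0.13 eV

k_BT = 8.617×10⁻⁵ × 2220 K = 0.1913 eV.
Eᵢ/kT = 0, 2.007, 2.237.
Z = Σ gᵢe^(−Eᵢ/kT) = 1·e^(−0) + 3·e^(−2.007) + 1·e^(−2.237) = 1.000 + 0.4032 + 0.1068 = 1.510.
⟨E⟩ = Σ Eᵢ gᵢe^(−Eᵢ/kT) / Z = (0·1.000 + 0.384·0.4032 + 0.428·0.1068) / 1.510 = 0.13 eV.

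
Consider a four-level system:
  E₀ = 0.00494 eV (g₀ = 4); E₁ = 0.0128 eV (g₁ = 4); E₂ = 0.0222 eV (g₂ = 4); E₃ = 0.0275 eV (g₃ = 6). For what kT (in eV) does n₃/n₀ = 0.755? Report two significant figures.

0.033 eV

n₃/n₀ = (g₃/g₀) exp[−(E₃−E₀)/kT] = 0.755.
⇒ (E₃−E₀)/kT = ln((6/4)/0.755) = ln(1.987) = 0.6866.
kT = 0.02256 eV / 0.6866 = 0.033 eV.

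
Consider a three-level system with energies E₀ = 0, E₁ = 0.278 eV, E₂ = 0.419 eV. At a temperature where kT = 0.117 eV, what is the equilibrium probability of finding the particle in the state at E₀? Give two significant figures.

0.89

Eᵢ/kT = 0, 2.376, 3.581.
Z = Σ e^(−Eᵢ/kT) = e^(−0) + e^(−2.376) + e^(−3.581) = 1.000 + 0.09292 + 0.02785 = 1.121.
P₀ = e^(−E₀/kT) / Z = 1.000/1.121 = 0.89.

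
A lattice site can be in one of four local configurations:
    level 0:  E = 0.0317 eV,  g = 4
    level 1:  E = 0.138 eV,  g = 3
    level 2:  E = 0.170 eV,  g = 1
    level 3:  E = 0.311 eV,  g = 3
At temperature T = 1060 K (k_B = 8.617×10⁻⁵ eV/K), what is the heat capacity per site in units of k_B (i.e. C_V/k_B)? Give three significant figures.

0.461

k_BT = 8.617×10⁻⁵ × 1060 K = 0.091340 eV.
Eᵢ/kT = 0.34705, 1.5108, 1.8612, 3.4049.
Z = Σ gᵢe^(−Eᵢ/kT) = 4·e^(−0.34705) + 3·e^(−1.5108) + 1·e^(−1.8612) + 3·e^(−3.4049) = 2.8271 + 0.66220 + 0.15549 + 0.099630 = 3.7444.
⟨E⟩ = 0.063674 eV, ⟨E²⟩ = 0.0079003 eV².
C_V/k_B = (⟨E²⟩ − ⟨E⟩²)/(kT)² = (0.0079003 − 0.0040544)/0.0083430 = 0.461.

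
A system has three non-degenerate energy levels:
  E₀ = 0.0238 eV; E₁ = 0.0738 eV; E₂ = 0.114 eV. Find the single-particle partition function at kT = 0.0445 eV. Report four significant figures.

Z = 0.8534

Eᵢ/kT = 0.534831, 1.65843, 2.56180.
Z = Σ e^(−Eᵢ/kT) = e^(−0.534831) + e^(−1.65843) + e^(−2.56180) = 0.585768 + 0.190438 + 0.0771657 = 0.853372.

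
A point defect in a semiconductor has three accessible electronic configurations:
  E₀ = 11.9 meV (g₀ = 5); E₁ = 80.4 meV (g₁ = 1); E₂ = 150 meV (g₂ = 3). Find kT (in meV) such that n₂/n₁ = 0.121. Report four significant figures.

21.68 meV

n₂/n₁ = (g₂/g₁) exp[−(E₂−E₁)/kT] = 0.121.
⇒ (E₂−E₁)/kT = ln((3/1)/0.121) = ln(24.7934) = 3.21058.
kT = 69.6 meV / 3.21058 = 21.68 meV.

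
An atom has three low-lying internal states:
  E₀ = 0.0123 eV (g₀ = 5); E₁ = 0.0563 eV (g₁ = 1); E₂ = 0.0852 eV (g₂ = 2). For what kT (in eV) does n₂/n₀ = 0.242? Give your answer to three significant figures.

n₂/n₀ = (g₂/g₀) exp[−(E₂−E₀)/kT] = 0.242.
⇒ (E₂−E₀)/kT = ln((2/5)/0.242) = ln(1.6529) = 0.50253.
kT = 0.0729 eV / 0.50253 = 0.145 eV.

0.145 eV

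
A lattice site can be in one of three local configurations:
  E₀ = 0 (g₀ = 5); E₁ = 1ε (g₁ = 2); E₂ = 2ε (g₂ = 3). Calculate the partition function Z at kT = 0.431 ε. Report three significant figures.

Z = 5.23

Eᵢ/kT = 0, 2.3202, 4.6404.
Z = Σ gᵢe^(−Eᵢ/kT) = 5·e^(−0) + 2·e^(−2.3202) + 3·e^(−4.6404) = 5.0000 + 0.19651 + 0.028962 = 5.2255.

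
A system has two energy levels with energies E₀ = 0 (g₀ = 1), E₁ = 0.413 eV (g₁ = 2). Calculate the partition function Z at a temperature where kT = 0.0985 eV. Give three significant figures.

Eᵢ/kT = 0, 4.1929.
Z = Σ gᵢe^(−Eᵢ/kT) = 1·e^(−0) + 2·e^(−4.1929) = 1.0000 + 0.030205 = 1.0302.

Z = 1.03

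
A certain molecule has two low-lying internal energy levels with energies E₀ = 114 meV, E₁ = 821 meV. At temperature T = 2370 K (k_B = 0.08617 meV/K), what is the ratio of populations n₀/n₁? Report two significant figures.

k_BT = 0.08617 × 2370 K = 204.2 meV.
n₀/n₁ = exp[−(E₀−E₁)/kT] = exp(−(-707 meV)/(204.2 meV)) = exp(3.462) = 32.

32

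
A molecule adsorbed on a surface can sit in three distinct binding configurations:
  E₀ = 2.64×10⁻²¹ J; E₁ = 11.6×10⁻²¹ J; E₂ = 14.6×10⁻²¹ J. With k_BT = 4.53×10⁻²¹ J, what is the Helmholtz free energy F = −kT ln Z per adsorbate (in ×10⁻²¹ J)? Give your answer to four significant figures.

Eᵢ/kT = 0.582781, 2.56071, 3.22296.
Z = Σ e^(−Eᵢ/kT) = e^(−0.582781) + e^(−2.56071) + e^(−3.22296) = 0.558343 + 0.0772499 + 0.0398370 = 0.675430.
F = −kT ln Z = −4.53 × ln(0.675430) = −4.53 × -0.392406 = 1.778 ×10⁻²¹ J.

1.778 ×10⁻²¹ J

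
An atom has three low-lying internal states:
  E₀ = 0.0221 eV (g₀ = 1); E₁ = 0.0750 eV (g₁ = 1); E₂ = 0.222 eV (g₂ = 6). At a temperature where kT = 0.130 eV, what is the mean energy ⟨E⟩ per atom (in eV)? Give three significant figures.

Eᵢ/kT = 0.17000, 0.57692, 1.7077.
Z = Σ gᵢe^(−Eᵢ/kT) = 1·e^(−0.17000) + 1·e^(−0.57692) + 6·e^(−1.7077) = 0.84366 + 0.56163 + 1.0877 = 2.4930.
⟨E⟩ = Σ Eᵢ gᵢe^(−Eᵢ/kT) / Z = (0.0221·0.84366 + 0.0750·0.56163 + 0.222·1.0877) / 2.4930 = 0.121 eV.

0.121 eV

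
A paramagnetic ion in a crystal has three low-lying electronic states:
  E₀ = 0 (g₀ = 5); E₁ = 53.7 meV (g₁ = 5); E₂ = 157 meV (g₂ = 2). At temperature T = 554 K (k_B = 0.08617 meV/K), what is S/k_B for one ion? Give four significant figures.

2.211

k_BT = 0.08617 × 554 K = 47.7382 meV.
Eᵢ/kT = 0, 1.12489, 3.28877.
Z = Σ gᵢe^(−Eᵢ/kT) = 5·e^(−0) + 5·e^(−1.12489) + 2·e^(−3.28877) = 5.00000 + 1.62344 + 0.0745994 = 6.69804.
⟨E⟩ = Σ EᵢPᵢ = 14.7641 meV.
S/k_B = ln Z + ⟨E⟩/kT = ln(6.69804) + 14.7641/47.7382 = 1.90181 + 0.309272 = 2.211.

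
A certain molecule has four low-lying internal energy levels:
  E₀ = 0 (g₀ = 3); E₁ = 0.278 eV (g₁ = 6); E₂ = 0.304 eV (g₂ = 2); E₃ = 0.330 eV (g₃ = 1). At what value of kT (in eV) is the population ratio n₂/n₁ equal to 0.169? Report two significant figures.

0.038 eV

n₂/n₁ = (g₂/g₁) exp[−(E₂−E₁)/kT] = 0.169.
⇒ (E₂−E₁)/kT = ln((2/6)/0.169) = ln(1.972) = 0.6790.
kT = 0.026 eV / 0.6790 = 0.038 eV.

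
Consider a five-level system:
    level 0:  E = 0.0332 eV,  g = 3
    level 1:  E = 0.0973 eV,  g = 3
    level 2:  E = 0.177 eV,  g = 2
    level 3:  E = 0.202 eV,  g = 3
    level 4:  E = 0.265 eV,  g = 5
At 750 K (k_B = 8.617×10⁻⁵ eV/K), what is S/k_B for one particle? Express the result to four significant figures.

k_BT = 8.617×10⁻⁵ × 750 K = 0.0646275 eV.
Eᵢ/kT = 0.513713, 1.50555, 2.73877, 3.12560, 4.10042.
Z = Σ gᵢe^(−Eᵢ/kT) = 3·e^(−0.513713) + 3·e^(−1.50555) + 2·e^(−2.73877) + 3·e^(−3.12560) + 5·e^(−4.10042) = 1.79481 + 0.665686 + 0.129300 + 0.131732 + 0.0828286 = 2.80436.
⟨E⟩ = Σ EᵢPᵢ = 0.0698215 eV.
S/k_B = ln Z + ⟨E⟩/kT = ln(2.80436) + 0.0698215/0.0646275 = 1.03118 + 1.08037 = 2.112.

2.112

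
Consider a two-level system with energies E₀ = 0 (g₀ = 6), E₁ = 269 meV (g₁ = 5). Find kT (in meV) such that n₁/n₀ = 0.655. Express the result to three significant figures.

n₁/n₀ = (g₁/g₀) exp[−(E₁−E₀)/kT] = 0.655.
⇒ (E₁−E₀)/kT = ln((5/6)/0.655) = ln(1.2723) = 0.24083.
kT = 269 meV / 0.24083 = 1120 meV.

1120 meV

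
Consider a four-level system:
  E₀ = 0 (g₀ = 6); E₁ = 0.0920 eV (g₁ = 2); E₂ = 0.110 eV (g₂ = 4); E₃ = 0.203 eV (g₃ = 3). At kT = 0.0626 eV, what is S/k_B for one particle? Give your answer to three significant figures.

2.30

Eᵢ/kT = 0, 1.4696, 1.7572, 3.2428.
Z = Σ gᵢe^(−Eᵢ/kT) = 6·e^(−0) + 2·e^(−1.4696) + 4·e^(−1.7572) + 3·e^(−3.2428) = 6.0000 + 0.46003 + 0.69011 + 0.11716 = 7.2673.
⟨E⟩ = Σ EᵢPᵢ = 0.019542 eV.
S/k_B = ln Z + ⟨E⟩/kT = ln(7.2673) + 0.019542/0.0626 = 1.9834 + 0.31217 = 2.30.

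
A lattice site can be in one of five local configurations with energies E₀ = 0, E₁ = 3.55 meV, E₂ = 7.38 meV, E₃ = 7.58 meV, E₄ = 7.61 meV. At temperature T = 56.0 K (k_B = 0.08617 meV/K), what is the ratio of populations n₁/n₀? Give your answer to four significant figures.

0.4792

k_BT = 0.08617 × 56.0 K = 4.82552 meV.
n₁/n₀ = exp[−(E₁−E₀)/kT] = exp(−(3.55 meV)/(4.82552 meV)) = exp(-0.735672) = 0.4792.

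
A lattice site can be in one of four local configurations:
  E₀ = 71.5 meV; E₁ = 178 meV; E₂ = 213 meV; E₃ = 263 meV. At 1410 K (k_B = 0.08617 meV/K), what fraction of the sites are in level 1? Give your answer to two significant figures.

0.22

k_BT = 0.08617 × 1410 K = 121.5 meV.
Eᵢ/kT = 0.5885, 1.465, 1.753, 2.165.
Z = Σ e^(−Eᵢ/kT) = e^(−0.5885) + e^(−1.465) + e^(−1.753) + e^(−2.165) = 0.5552 + 0.2311 + 0.1733 + 0.1147 = 1.074.
P₁ = e^(−E₁/kT) / Z = 0.2311/1.074 = 0.22.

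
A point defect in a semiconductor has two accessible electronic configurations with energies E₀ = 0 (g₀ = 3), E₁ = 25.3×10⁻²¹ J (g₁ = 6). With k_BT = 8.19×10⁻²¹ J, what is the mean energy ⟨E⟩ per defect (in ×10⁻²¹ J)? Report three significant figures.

2.11 ×10⁻²¹ J

Eᵢ/kT = 0, 3.0891.
Z = Σ gᵢe^(−Eᵢ/kT) = 3·e^(−0) + 6·e^(−3.0891) = 3.0000 + 0.27326 = 3.2733.
⟨E⟩ = Σ Eᵢ gᵢe^(−Eᵢ/kT) / Z = (0·3.0000 + 25.3·0.27326) / 3.2733 = 2.11 ×10⁻²¹ J.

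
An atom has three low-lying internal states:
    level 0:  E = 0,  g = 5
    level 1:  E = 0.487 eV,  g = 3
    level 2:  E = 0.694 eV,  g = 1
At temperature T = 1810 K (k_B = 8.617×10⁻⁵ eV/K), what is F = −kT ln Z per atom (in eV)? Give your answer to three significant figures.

-0.255 eV

k_BT = 8.617×10⁻⁵ × 1810 K = 0.15597 eV.
Eᵢ/kT = 0, 3.1224, 4.4496.
Z = Σ gᵢe^(−Eᵢ/kT) = 5·e^(−0) + 3·e^(−3.1224) + 1·e^(−4.4496) = 5.0000 + 0.13215 + 0.011683 = 5.1438.
F = −kT ln Z = −0.15597 × ln(5.1438) = −0.15597 × 1.6378 = -0.255 eV.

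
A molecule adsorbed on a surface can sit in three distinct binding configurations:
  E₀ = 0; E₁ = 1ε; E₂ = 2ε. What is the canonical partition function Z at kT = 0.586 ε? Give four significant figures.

Eᵢ/kT = 0, 1.70648, 3.41297.
Z = Σ e^(−Eᵢ/kT) = e^(−0) + e^(−1.70648) + e^(−3.41297) = 1.00000 + 0.181504 + 0.0329432 = 1.21445.

Z = 1.214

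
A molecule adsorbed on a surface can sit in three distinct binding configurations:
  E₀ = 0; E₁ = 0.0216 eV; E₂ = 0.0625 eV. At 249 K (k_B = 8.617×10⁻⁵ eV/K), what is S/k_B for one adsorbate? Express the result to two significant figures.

k_BT = 8.617×10⁻⁵ × 249 K = 0.02146 eV.
Eᵢ/kT = 0, 1.007, 2.912.
Z = Σ e^(−Eᵢ/kT) = e^(−0) + e^(−1.007) + e^(−2.912) = 1.000 + 0.3653 + 0.05437 = 1.420.
⟨E⟩ = Σ EᵢPᵢ = 0.007950 eV.
S/k_B = ln Z + ⟨E⟩/kT = ln(1.420) + 0.007950/0.02146 = 0.3507 + 0.3705 = 0.72.

0.72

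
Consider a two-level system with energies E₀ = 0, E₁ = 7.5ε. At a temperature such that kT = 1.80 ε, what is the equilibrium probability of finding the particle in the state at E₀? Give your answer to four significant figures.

0.9847

Eᵢ/kT = 0, 4.16667.
Z = Σ e^(−Eᵢ/kT) = e^(−0) + e^(−4.16667) = 1.00000 + 0.0155038 = 1.01550.
P₀ = e^(−E₀/kT) / Z = 1.00000/1.01550 = 0.9847.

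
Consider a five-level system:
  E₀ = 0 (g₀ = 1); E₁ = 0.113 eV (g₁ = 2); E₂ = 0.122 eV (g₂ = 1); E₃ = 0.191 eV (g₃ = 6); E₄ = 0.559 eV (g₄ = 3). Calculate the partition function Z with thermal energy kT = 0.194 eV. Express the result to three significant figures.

Z = 5.06

Eᵢ/kT = 0, 0.58247, 0.62887, 0.98454, 2.8814.
Z = Σ gᵢe^(−Eᵢ/kT) = 1·e^(−0) + 2·e^(−0.58247) + 1·e^(−0.62887) + 6·e^(−0.98454) + 3·e^(−2.8814) = 1.0000 + 1.1170 + 0.53319 + 2.2417 + 0.16817 = 5.0601.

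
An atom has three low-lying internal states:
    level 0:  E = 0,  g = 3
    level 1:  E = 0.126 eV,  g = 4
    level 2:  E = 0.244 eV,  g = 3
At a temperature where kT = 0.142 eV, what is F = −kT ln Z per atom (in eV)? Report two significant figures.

-0.23 eV

Eᵢ/kT = 0, 0.8873, 1.718.
Z = Σ gᵢe^(−Eᵢ/kT) = 3·e^(−0) + 4·e^(−0.8873) + 3·e^(−1.718) = 3.000 + 1.647 + 0.5383 = 5.185.
F = −kT ln Z = −0.142 × ln(5.185) = −0.142 × 1.646 = -0.23 eV.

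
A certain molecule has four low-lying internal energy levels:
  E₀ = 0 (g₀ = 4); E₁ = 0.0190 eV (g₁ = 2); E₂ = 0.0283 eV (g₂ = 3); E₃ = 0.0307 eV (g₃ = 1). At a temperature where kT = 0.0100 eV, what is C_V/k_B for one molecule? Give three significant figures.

Eᵢ/kT = 0, 1.9000, 2.8300, 3.0700.
Z = Σ gᵢe^(−Eᵢ/kT) = 4·e^(−0) + 2·e^(−1.9000) + 3·e^(−2.8300) + 1·e^(−3.0700) = 4.0000 + 0.29914 + 0.17704 + 0.046421 = 4.5226.
⟨E⟩ = 0.0026797 eV, ⟨E²⟩ = 0.000064903 eV².
C_V/k_B = (⟨E²⟩ − ⟨E⟩²)/(kT)² = (0.000064903 − 0.0000071808)/0.00010000 = 0.577.

0.577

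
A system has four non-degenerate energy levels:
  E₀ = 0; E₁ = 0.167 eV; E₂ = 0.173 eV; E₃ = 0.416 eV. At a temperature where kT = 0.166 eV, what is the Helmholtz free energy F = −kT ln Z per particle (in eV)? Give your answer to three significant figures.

-0.0976 eV

Eᵢ/kT = 0, 1.0060, 1.0422, 2.5060.
Z = Σ e^(−Eᵢ/kT) = e^(−0) + e^(−1.0060) + e^(−1.0422) + e^(−2.5060) = 1.0000 + 0.36568 + 0.35268 + 0.081594 = 1.8000.
F = −kT ln Z = −0.166 × ln(1.8000) = −0.166 × 0.58779 = -0.0976 eV.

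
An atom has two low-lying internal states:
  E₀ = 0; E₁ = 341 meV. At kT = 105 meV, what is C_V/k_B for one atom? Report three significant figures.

0.380

Eᵢ/kT = 0, 3.2476.
Z = Σ e^(−Eᵢ/kT) = e^(−0) + e^(−3.2476) = 1.0000 + 0.038867 = 1.0389.
⟨E⟩ = 12.757 meV, ⟨E²⟩ = 4350.3 meV².
C_V/k_B = (⟨E²⟩ − ⟨E⟩²)/(kT)² = (4350.3 − 162.74)/11025 = 0.380.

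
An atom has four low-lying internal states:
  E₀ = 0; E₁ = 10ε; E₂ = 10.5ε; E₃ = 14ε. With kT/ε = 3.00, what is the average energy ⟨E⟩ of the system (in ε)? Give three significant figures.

0.749 ε

Eᵢ/kT = 0, 3.3333, 3.5000, 4.6667.
Z = Σ e^(−Eᵢ/kT) = e^(−0) + e^(−3.3333) + e^(−3.5000) + e^(−4.6667) = 1.0000 + 0.035675 + 0.030197 + 0.0094032 = 1.0753.
⟨E⟩ = Σ Eᵢ e^(−Eᵢ/kT) / Z = (0·1.0000 + 10·0.035675 + 10.5·0.030197 + 14·0.0094032) / 1.0753 = 0.749 ε.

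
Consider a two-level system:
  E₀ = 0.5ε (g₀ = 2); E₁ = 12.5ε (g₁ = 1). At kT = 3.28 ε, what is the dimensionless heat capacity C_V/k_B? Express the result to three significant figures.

0.168

Eᵢ/kT = 0.15244, 3.8110.
Z = Σ gᵢe^(−Eᵢ/kT) = 2·e^(−0.15244) + 1·e^(−3.8110) = 1.7172 + 0.022126 = 1.7393.
⟨E⟩ = 0.65266 ε, ⟨E²⟩ = 2.2345 ε².
C_V/k_B = (⟨E²⟩ − ⟨E⟩²)/(kT)² = (2.2345 − 0.42597)/10.758 = 0.168.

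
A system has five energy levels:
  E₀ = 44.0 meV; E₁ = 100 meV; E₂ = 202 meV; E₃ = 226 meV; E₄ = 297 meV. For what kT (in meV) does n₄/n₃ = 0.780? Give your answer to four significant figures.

285.8 meV

n₄/n₃ = exp[−(E₄−E₃)/kT] = 0.780.
⇒ (E₄−E₃)/kT = ln(1/0.780) = ln(1.28205) = 0.248460.
kT = 71 meV / 0.248460 = 285.8 meV.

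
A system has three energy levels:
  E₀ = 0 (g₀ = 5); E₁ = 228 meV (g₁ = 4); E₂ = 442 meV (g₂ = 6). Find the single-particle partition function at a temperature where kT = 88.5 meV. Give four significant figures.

Z = 5.345

Eᵢ/kT = 0, 2.57627, 4.99435.
Z = Σ gᵢe^(−Eᵢ/kT) = 5·e^(−0) + 4·e^(−2.57627) + 6·e^(−4.99435) = 5.00000 + 0.304229 + 0.0406567 = 5.34489.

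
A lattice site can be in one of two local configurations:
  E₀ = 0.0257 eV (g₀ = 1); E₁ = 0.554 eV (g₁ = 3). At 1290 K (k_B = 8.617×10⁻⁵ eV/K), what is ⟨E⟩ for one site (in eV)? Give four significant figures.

k_BT = 8.617×10⁻⁵ × 1290 K = 0.111159 eV.
Eᵢ/kT = 0.231200, 4.98385.
Z = Σ gᵢe^(−Eᵢ/kT) = 1·e^(−0.231200) + 3·e^(−4.98385) = 0.793581 + 0.0205429 = 0.814124.
⟨E⟩ = Σ Eᵢ gᵢe^(−Eᵢ/kT) / Z = (0.0257·0.793581 + 0.554·0.0205429) / 0.814124 = 0.03903 eV.

0.03903 eV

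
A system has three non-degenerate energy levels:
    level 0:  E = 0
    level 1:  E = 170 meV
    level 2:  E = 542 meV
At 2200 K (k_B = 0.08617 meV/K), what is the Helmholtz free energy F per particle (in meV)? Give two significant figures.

k_BT = 0.08617 × 2200 K = 189.6 meV.
Eᵢ/kT = 0, 0.8966, 2.859.
Z = Σ e^(−Eᵢ/kT) = e^(−0) + e^(−0.8966) + e^(−2.859) = 1.000 + 0.4080 + 0.05733 = 1.465.
F = −kT ln Z = −189.6 × ln(1.465) = −189.6 × 0.3819 = -72 meV.

-72 meV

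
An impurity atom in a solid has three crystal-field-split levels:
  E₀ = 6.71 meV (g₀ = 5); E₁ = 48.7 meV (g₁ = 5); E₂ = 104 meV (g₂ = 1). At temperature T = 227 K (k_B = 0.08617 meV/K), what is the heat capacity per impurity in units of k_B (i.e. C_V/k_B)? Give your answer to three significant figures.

0.459

k_BT = 0.08617 × 227 K = 19.561 meV.
Eᵢ/kT = 0.34303, 2.4896, 5.3167.
Z = Σ gᵢe^(−Eᵢ/kT) = 5·e^(−0.34303) + 5·e^(−2.4896) + 1·e^(−5.3167) = 3.5481 + 0.41472 + 0.0049089 = 3.9677.
⟨E⟩ = 11.219 meV, ⟨E²⟩ = 301.54 meV².
C_V/k_B = (⟨E²⟩ − ⟨E⟩²)/(kT)² = (301.54 − 125.87)/382.63 = 0.459.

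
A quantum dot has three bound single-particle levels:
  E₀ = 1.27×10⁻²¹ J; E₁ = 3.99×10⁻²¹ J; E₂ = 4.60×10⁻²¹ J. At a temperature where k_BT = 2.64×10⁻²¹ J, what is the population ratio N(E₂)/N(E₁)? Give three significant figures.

n₂/n₁ = exp[−(E₂−E₁)/kT] = exp(−(0.61 ×10⁻²¹ J)/(2.64 ×10⁻²¹ J)) = exp(-0.23106) = 0.794.

0.794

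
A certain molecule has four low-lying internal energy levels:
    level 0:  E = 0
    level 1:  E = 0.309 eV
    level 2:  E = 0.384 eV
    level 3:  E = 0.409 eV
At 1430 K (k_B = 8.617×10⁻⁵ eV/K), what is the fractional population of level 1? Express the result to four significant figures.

k_BT = 8.617×10⁻⁵ × 1430 K = 0.123223 eV.
Eᵢ/kT = 0, 2.50765, 3.11630, 3.31919.
Z = Σ e^(−Eᵢ/kT) = e^(−0) + e^(−2.50765) + e^(−3.11630) + e^(−3.31919) = 1.00000 + 0.0814594 + 0.0443209 + 0.0361821 = 1.16196.
P₁ = e^(−E₁/kT) / Z = 0.0814594/1.16196 = 0.07011.

0.07011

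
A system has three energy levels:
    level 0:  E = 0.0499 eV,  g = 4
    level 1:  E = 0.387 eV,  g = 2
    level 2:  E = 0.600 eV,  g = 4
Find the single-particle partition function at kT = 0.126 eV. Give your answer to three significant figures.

Eᵢ/kT = 0.39603, 3.0714, 4.7619.
Z = Σ gᵢe^(−Eᵢ/kT) = 4·e^(−0.39603) + 2·e^(−3.0714) + 4·e^(−4.7619) = 2.6919 + 0.092712 + 0.034197 = 2.8188.

Z = 2.82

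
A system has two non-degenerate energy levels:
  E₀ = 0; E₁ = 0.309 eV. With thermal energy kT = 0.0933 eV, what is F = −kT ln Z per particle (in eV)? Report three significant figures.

Eᵢ/kT = 0, 3.3119.
Z = Σ e^(−Eᵢ/kT) = e^(−0) + e^(−3.3119) = 1.0000 + 0.036447 = 1.0364.
F = −kT ln Z = −0.0933 × ln(1.0364) = −0.0933 × 0.035753 = -0.00334 eV.

-0.00334 eV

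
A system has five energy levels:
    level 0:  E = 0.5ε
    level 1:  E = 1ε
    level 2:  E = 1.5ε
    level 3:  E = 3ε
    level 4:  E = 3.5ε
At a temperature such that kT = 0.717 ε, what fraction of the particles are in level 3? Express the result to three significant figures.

Eᵢ/kT = 0.69735, 1.3947, 2.0921, 4.1841, 4.8815.
Z = Σ e^(−Eᵢ/kT) = e^(−0.69735) + e^(−1.3947) + e^(−2.0921) + e^(−4.1841) + e^(−4.8815) = 0.49790 + 0.24791 + 0.12343 + 0.015236 + 0.0075856 = 0.89206.
P₃ = e^(−E₃/kT) / Z = 0.015236/0.89206 = 0.0171.

0.0171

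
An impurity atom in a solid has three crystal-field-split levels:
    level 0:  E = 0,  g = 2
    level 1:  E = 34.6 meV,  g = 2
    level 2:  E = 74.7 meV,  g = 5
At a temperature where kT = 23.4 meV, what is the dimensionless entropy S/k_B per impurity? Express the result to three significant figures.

Eᵢ/kT = 0, 1.4786, 3.1923.
Z = Σ gᵢe^(−Eᵢ/kT) = 2·e^(−0) + 2·e^(−1.4786) + 5·e^(−3.1923) = 2.0000 + 0.45591 + 0.20539 = 2.6613.
⟨E⟩ = Σ EᵢPᵢ = 11.692 meV.
S/k_B = ln Z + ⟨E⟩/kT = ln(2.6613) + 11.692/23.4 = 0.97881 + 0.49966 = 1.48.

1.48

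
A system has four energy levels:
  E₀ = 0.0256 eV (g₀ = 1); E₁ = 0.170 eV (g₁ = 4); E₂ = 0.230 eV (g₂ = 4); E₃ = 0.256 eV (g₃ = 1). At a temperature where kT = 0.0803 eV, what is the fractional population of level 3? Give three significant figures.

0.0279

Eᵢ/kT = 0.31880, 2.1171, 2.8643, 3.1880.
Z = Σ gᵢe^(−Eᵢ/kT) = 1·e^(−0.31880) + 4·e^(−2.1171) + 4·e^(−2.8643) + 1·e^(−3.1880) = 0.72702 + 0.48152 + 0.22809 + 0.041254 = 1.4779.
P₃ = g₃ e^(−E₃/kT) / Z = 0.041254/1.4779 = 0.0279.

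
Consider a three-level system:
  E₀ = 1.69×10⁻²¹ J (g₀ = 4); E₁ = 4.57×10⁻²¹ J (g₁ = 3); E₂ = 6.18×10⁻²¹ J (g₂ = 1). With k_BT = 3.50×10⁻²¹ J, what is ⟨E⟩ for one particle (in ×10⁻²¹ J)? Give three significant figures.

Eᵢ/kT = 0.48286, 1.3057, 1.7657.
Z = Σ gᵢe^(−Eᵢ/kT) = 4·e^(−0.48286) + 3·e^(−1.3057) + 1·e^(−1.7657) = 2.4681 + 0.81295 + 0.17107 = 3.4521.
⟨E⟩ = Σ Eᵢ gᵢe^(−Eᵢ/kT) / Z = (1.69·2.4681 + 4.57·0.81295 + 6.18·0.17107) / 3.4521 = 2.59 ×10⁻²¹ J.

2.59 ×10⁻²¹ J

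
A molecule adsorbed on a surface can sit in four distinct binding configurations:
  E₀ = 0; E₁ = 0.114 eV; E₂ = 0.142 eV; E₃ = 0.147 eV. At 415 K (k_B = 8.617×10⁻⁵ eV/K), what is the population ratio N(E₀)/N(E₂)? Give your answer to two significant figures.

53

k_BT = 8.617×10⁻⁵ × 415 K = 0.03576 eV.
n₀/n₂ = exp[−(E₀−E₂)/kT] = exp(−(-0.142 eV)/(0.03576 eV)) = exp(3.971) = 53.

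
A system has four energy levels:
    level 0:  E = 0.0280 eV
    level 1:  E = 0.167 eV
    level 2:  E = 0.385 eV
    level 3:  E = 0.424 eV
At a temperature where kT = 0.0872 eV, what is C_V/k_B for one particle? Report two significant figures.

Eᵢ/kT = 0.3211, 1.915, 4.415, 4.862.
Z = Σ e^(−Eᵢ/kT) = e^(−0.3211) + e^(−1.915) + e^(−4.415) + e^(−4.862) = 0.7254 + 0.1473 + 0.01209 + 0.007735 = 0.8925.
⟨E⟩ = 0.05921 eV, ⟨E²⟩ = 0.008806 eV².
C_V/k_B = (⟨E²⟩ − ⟨E⟩²)/(kT)² = (0.008806 − 0.003506)/0.007604 = 0.70.

0.70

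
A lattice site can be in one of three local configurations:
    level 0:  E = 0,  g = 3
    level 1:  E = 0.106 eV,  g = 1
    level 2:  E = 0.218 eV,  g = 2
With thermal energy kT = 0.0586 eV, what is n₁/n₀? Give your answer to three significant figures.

0.0546

n₁/n₀ = (g₁/g₀) exp[−(E₁−E₀)/kT] = (1/3) × exp(−(0.106 eV)/(0.0586 eV)) = (1/3) × exp(-1.8089) = 0.0546.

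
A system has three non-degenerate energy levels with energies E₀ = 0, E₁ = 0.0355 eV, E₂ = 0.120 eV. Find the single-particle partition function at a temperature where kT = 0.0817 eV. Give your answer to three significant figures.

Eᵢ/kT = 0, 0.43452, 1.4688.
Z = Σ e^(−Eᵢ/kT) = e^(−0) + e^(−0.43452) + e^(−1.4688) = 1.0000 + 0.64758 + 0.23020 = 1.8778.

Z = 1.88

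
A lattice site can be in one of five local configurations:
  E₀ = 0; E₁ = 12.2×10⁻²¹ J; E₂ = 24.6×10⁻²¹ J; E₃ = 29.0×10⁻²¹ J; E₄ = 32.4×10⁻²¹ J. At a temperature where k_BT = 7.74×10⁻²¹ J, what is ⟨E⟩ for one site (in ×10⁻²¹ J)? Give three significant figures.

3.67 ×10⁻²¹ J

Eᵢ/kT = 0, 1.5762, 3.1783, 3.7468, 4.1860.
Z = Σ e^(−Eᵢ/kT) = e^(−0) + e^(−1.5762) + e^(−3.1783) + e^(−3.7468) + e^(−4.1860) = 1.0000 + 0.20676 + 0.041656 + 0.023593 + 0.015207 = 1.2872.
⟨E⟩ = Σ Eᵢ e^(−Eᵢ/kT) / Z = (0·1.0000 + 12.2·0.20676 + 24.6·0.041656 + 29.0·0.023593 + 32.4·0.015207) / 1.2872 = 3.67 ×10⁻²¹ J.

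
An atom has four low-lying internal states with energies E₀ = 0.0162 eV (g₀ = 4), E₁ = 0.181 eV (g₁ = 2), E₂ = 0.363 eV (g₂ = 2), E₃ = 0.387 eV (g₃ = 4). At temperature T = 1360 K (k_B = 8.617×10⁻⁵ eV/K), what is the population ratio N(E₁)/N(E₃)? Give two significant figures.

k_BT = 8.617×10⁻⁵ × 1360 K = 0.1172 eV.
n₁/n₃ = (g₁/g₃) exp[−(E₁−E₃)/kT] = (2/4) × exp(−(-0.206 eV)/(0.1172 eV)) = (2/4) × exp(1.758) = 2.9.

2.9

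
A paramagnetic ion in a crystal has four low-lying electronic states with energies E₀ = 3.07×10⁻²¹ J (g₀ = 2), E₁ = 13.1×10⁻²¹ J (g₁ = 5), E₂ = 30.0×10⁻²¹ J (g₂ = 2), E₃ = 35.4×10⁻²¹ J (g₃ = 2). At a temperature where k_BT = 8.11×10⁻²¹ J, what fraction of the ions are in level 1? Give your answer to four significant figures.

0.4076

Eᵢ/kT = 0.378545, 1.61529, 3.69914, 4.36498.
Z = Σ gᵢe^(−Eᵢ/kT) = 2·e^(−0.378545) + 5·e^(−1.61529) + 2·e^(−3.69914) + 2·e^(−4.36498) = 1.36971 + 0.994165 + 0.0494896 + 0.0254298 = 2.43879.
P₁ = g₁ e^(−E₁/kT) / Z = 0.994165/2.43879 = 0.4076.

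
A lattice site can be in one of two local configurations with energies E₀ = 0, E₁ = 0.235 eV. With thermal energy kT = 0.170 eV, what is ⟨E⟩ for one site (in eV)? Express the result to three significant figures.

0.0471 eV

Eᵢ/kT = 0, 1.3824.
Z = Σ e^(−Eᵢ/kT) = e^(−0) + e^(−1.3824) = 1.0000 + 0.25098 = 1.2510.
⟨E⟩ = Σ Eᵢ e^(−Eᵢ/kT) / Z = (0·1.0000 + 0.235·0.25098) / 1.2510 = 0.0471 eV.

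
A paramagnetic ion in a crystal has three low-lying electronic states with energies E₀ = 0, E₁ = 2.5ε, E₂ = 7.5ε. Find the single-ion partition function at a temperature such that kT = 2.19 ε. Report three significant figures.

Eᵢ/kT = 0, 1.1416, 3.4247.
Z = Σ e^(−Eᵢ/kT) = e^(−0) + e^(−1.1416) + e^(−3.4247) = 1.0000 + 0.31931 + 0.032559 = 1.3519.

Z = 1.35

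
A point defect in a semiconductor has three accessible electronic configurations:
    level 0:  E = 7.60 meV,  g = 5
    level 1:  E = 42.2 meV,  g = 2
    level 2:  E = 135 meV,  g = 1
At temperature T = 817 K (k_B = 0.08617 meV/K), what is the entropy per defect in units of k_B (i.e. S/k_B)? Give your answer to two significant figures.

2.0

k_BT = 0.08617 × 817 K = 70.40 meV.
Eᵢ/kT = 0.1080, 0.5994, 1.918.
Z = Σ gᵢe^(−Eᵢ/kT) = 5·e^(−0.1080) + 2·e^(−0.5994) + 1·e^(−1.918) = 4.488 + 1.098 + 0.1469 = 5.733.
⟨E⟩ = Σ EᵢPᵢ = 17.49 meV.
S/k_B = ln Z + ⟨E⟩/kT = ln(5.733) + 17.49/70.40 = 1.746 + 0.2484 = 2.0.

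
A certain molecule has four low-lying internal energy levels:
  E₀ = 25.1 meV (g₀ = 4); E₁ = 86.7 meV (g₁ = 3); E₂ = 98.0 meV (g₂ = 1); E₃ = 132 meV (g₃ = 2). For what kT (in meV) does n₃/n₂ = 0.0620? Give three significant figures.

9.79 meV

n₃/n₂ = (g₃/g₂) exp[−(E₃−E₂)/kT] = 0.0620.
⇒ (E₃−E₂)/kT = ln((2/1)/0.0620) = ln(32.258) = 3.4738.
kT = 34.0 meV / 3.4738 = 9.79 meV.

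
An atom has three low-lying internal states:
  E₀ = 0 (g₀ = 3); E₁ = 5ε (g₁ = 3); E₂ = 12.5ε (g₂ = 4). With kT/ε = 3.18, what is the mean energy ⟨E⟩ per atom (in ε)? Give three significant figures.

1.11 ε

Eᵢ/kT = 0, 1.5723, 3.9308.
Z = Σ gᵢe^(−Eᵢ/kT) = 3·e^(−0) + 3·e^(−1.5723) + 4·e^(−3.9308) = 3.0000 + 0.62270 + 0.078512 = 3.7012.
⟨E⟩ = Σ Eᵢ gᵢe^(−Eᵢ/kT) / Z = (0·3.0000 + 5·0.62270 + 12.5·0.078512) / 3.7012 = 1.11 ε.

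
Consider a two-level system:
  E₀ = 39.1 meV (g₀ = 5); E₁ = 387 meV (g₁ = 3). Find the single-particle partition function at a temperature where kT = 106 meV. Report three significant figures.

Z = 3.54

Eᵢ/kT = 0.36887, 3.6509.
Z = Σ gᵢe^(−Eᵢ/kT) = 5·e^(−0.36887) + 3·e^(−3.6509) = 3.4576 + 0.077903 = 3.5355.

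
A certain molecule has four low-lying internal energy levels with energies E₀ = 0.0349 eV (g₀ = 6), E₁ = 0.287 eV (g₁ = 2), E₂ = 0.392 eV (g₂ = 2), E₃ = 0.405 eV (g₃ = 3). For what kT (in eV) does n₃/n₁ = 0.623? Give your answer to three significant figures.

0.134 eV

n₃/n₁ = (g₃/g₁) exp[−(E₃−E₁)/kT] = 0.623.
⇒ (E₃−E₁)/kT = ln((3/2)/0.623) = ln(2.4077) = 0.87867.
kT = 0.118 eV / 0.87867 = 0.134 eV.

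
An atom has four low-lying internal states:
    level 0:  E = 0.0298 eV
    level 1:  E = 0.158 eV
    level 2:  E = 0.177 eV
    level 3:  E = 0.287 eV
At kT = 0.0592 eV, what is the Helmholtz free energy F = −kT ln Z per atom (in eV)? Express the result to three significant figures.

0.0185 eV

Eᵢ/kT = 0.50338, 2.6689, 2.9899, 4.8480.
Z = Σ e^(−Eᵢ/kT) = e^(−0.50338) + e^(−2.6689) + e^(−2.9899) + e^(−4.8480) = 0.60448 + 0.069328 + 0.050292 + 0.0078440 = 0.73194.
F = −kT ln Z = −0.0592 × ln(0.73194) = −0.0592 × -0.31206 = 0.0185 eV.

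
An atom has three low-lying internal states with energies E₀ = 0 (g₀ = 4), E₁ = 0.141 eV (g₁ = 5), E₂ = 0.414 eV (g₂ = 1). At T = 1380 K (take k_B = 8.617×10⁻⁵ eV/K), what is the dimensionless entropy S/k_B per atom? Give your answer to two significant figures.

k_BT = 8.617×10⁻⁵ × 1380 K = 0.1189 eV.
Eᵢ/kT = 0, 1.186, 3.482.
Z = Σ gᵢe^(−Eᵢ/kT) = 4·e^(−0) + 5·e^(−1.186) + 1·e^(−3.482) = 4.000 + 1.527 + 0.03075 = 5.558.
⟨E⟩ = Σ EᵢPᵢ = 0.04103 eV.
S/k_B = ln Z + ⟨E⟩/kT = ln(5.558) + 0.04103/0.1189 = 1.715 + 0.3451 = 2.1.

2.1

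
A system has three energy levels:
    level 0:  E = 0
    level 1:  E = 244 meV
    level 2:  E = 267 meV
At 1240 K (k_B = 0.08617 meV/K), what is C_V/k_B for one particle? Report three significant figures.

k_BT = 0.08617 × 1240 K = 106.85 meV.
Eᵢ/kT = 0, 2.2836, 2.4988.
Z = Σ e^(−Eᵢ/kT) = e^(−0) + e^(−2.2836) + e^(−2.4988) = 1.0000 + 0.10192 + 0.082184 = 1.1841.
⟨E⟩ = 39.533 meV, ⟨E²⟩ = 10072 meV².
C_V/k_B = (⟨E²⟩ − ⟨E⟩²)/(kT)² = (10072 − 1562.9)/11417 = 0.745.

0.745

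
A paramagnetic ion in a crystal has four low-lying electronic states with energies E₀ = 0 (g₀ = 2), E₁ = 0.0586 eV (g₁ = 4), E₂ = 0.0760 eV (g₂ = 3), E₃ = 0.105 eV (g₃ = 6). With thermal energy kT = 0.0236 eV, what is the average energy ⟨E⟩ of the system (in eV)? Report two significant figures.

0.014 eV

Eᵢ/kT = 0, 2.483, 3.220, 4.449.
Z = Σ gᵢe^(−Eᵢ/kT) = 2·e^(−0) + 4·e^(−2.483) + 3·e^(−3.220) + 6·e^(−4.449) = 2.000 + 0.3340 + 0.1199 + 0.07014 = 2.524.
⟨E⟩ = Σ Eᵢ gᵢe^(−Eᵢ/kT) / Z = (0·2.000 + 0.0586·0.3340 + 0.0760·0.1199 + 0.105·0.07014) / 2.524 = 0.014 eV.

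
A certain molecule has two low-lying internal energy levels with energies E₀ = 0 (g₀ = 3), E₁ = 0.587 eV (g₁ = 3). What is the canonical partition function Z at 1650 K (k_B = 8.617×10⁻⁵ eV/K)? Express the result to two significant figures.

Z = 3.0

k_BT = 8.617×10⁻⁵ × 1650 K = 0.1422 eV.
Eᵢ/kT = 0, 4.128.
Z = Σ gᵢe^(−Eᵢ/kT) = 3·e^(−0) + 3·e^(−4.128) = 3.000 + 0.04835 = 3.048.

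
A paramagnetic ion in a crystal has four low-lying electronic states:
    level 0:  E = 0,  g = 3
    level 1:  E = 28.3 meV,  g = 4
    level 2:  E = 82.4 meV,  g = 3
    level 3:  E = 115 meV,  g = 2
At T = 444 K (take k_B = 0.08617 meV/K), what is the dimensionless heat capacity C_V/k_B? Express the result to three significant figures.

0.453

k_BT = 0.08617 × 444 K = 38.259 meV.
Eᵢ/kT = 0, 0.73970, 2.1537, 3.0058.
Z = Σ gᵢe^(−Eᵢ/kT) = 3·e^(−0) + 4·e^(−0.73970) + 3·e^(−2.1537) + 2·e^(−3.0058) = 3.0000 + 1.9090 + 0.34816 + 0.098998 = 5.3562.
⟨E⟩ = 17.568 meV, ⟨E²⟩ = 971.22 meV².
C_V/k_B = (⟨E²⟩ − ⟨E⟩²)/(kT)² = (971.22 − 308.63)/1463.8 = 0.453.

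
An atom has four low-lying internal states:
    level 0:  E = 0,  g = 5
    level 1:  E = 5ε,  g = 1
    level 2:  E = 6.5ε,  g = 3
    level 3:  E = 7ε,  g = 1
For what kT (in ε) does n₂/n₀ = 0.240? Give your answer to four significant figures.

n₂/n₀ = (g₂/g₀) exp[−(E₂−E₀)/kT] = 0.240.
⇒ (E₂−E₀)/kT = ln((3/5)/0.240) = ln(2.50000) = 0.916291.
kT = 6.5ε / 0.916291 = 7.094 ε.

7.094 ε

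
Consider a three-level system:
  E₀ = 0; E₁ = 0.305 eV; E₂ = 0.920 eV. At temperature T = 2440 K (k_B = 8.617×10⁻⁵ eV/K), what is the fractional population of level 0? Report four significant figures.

0.8019

k_BT = 8.617×10⁻⁵ × 2440 K = 0.210255 eV.
Eᵢ/kT = 0, 1.45062, 4.37564.
Z = Σ e^(−Eᵢ/kT) = e^(−0) + e^(−1.45062) + e^(−4.37564) = 1.00000 + 0.234425 + 0.0125801 = 1.24701.
P₀ = e^(−E₀/kT) / Z = 1.00000/1.24701 = 0.8019.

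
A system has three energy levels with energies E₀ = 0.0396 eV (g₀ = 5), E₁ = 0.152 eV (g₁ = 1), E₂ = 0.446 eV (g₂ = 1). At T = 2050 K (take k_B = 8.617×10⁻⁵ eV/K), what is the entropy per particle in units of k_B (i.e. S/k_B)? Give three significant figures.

k_BT = 8.617×10⁻⁵ × 2050 K = 0.17665 eV.
Eᵢ/kT = 0.22417, 0.86046, 2.5248.
Z = Σ gᵢe^(−Eᵢ/kT) = 5·e^(−0.22417) + 1·e^(−0.86046) + 1·e^(−2.5248) = 3.9959 + 0.42297 + 0.080074 = 4.4989.
⟨E⟩ = Σ EᵢPᵢ = 0.057401 eV.
S/k_B = ln Z + ⟨E⟩/kT = ln(4.4989) + 0.057401/0.17665 = 1.5038 + 0.32494 = 1.83.

1.83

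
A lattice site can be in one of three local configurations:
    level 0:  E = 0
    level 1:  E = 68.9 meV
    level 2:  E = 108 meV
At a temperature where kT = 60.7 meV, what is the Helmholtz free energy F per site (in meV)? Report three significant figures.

-24.2 meV

Eᵢ/kT = 0, 1.1351, 1.7792.
Z = Σ e^(−Eᵢ/kT) = e^(−0) + e^(−1.1351) + e^(−1.7792) = 1.0000 + 0.32139 + 0.16877 = 1.4902.
F = −kT ln Z = −60.7 × ln(1.4902) = −60.7 × 0.39891 = -24.2 meV.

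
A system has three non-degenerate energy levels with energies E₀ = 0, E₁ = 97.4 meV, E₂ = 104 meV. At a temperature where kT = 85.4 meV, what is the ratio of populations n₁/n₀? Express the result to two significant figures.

0.32

n₁/n₀ = exp[−(E₁−E₀)/kT] = exp(−(97.4 meV)/(85.4 meV)) = exp(-1.141) = 0.32.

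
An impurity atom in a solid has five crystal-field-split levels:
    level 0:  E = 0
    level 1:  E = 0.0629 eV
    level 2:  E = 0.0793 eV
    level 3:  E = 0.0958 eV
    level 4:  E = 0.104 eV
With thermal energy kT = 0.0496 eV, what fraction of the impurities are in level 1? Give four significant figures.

Eᵢ/kT = 0, 1.26815, 1.59879, 1.93145, 2.09677.
Z = Σ e^(−Eᵢ/kT) = e^(−0) + e^(−1.26815) + e^(−1.59879) + e^(−1.93145) + e^(−2.09677) = 1.00000 + 0.281352 + 0.202141 + 0.144938 + 0.122853 = 1.75128.
P₁ = e^(−E₁/kT) / Z = 0.281352/1.75128 = 0.1607.

0.1607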